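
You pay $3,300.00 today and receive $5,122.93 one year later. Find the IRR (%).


Formula: IRR = C1/C0 - 1
Substituting: IRR = $5,122.93 / $3,300.00 - 1
Ratio: 1.552403 - 1 = 0.552403
IRR = 55.2403%

55.2403%


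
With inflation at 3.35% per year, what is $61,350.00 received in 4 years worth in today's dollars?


Formula: Real value = nominal / (1 + inflation)^years
Price level: (1 + 0.0335)^4 = 1.140885
Real value = $61,350.00 / 1.140885 = $53,774.04

$53,774.04


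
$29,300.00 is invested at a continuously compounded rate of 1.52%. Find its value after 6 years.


Formula: FV = P * e^(r*t)
Exponent: r*t = 0.0152 * 6 = 0.0912
e^(0.0912) = 1.095488
FV = $29,300.00 * 1.095488 = $32,097.80

$32,097.80


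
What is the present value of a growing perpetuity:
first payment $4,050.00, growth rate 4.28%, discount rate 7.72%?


Formula: PV = C / (r - g)
Spread: r - g = 0.0772 - 0.0428 = 0.0344
Substituting: PV = $4,050.00 / 0.0344
PV = $117,732.56

$117,732.56


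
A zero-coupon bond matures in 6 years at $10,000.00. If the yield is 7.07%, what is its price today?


Formula: Price = FV / (1 + r)^n
Substituting: Price = $10,000.00 / (1 + 0.0707)^6
Discount factor: (1.0707)^6 = 1.506631
Price = $10,000.00 / 1.506631 = $6,637.33

$6,637.33


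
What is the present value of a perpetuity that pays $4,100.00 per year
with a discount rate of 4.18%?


Formula: PV = C / r
Substituting: PV = $4,100.00 / 0.0418
PV = $98,086.12

$98,086.12


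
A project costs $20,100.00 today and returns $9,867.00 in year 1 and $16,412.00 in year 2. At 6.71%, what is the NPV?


Formula: NPV = C0 + C1/(1+r) + C2/(1+r)^2
Discount C1: $9,867.00 / (1 + 0.0671) = $9,246.56
Discount C2: $16,412.00 / (1 + 0.0671)^2 = $14,412.90
NPV = -$20,100.00 + $9,246.56 + $14,412.90 = $3,559.45

$3,559.45


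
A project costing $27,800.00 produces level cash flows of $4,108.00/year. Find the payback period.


Formula: Payback = investment / annual cash flow
Substituting: Payback = $27,800.00 / $4,108.00
Payback = 6.7673 years

6.7673 years


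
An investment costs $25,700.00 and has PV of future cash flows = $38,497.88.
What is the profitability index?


Formula: PI = PV(cash flows) / initial investment
Substituting: PI = $38,497.88 / $25,700.00
PI = 1.498

1.498


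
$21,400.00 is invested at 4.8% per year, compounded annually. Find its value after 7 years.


Formula: FV = P * (1 + r)^n
Substituting: FV = $21,400.00 * (1 + 0.048)^7
Growth factor: (1.048)^7 = 1.388446
FV = $21,400.00 * 1.388446 = $29,712.74

$29,712.74


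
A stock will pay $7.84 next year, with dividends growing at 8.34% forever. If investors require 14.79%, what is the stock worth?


Formula: P = D1 / (r - g)
Spread: r - g = 0.1479 - 0.0834 = 0.0645
Substituting: P = $7.84 / 0.0645
P = $121.55

$121.55


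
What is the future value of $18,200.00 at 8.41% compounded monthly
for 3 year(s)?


Formula: FV = P * (1 + r/m)^(m*t)
Period rate: r/m = 0.0841 / 12 = 0.007008
Total periods: m*t = 12 * 3 = 36
Growth factor: (1 + 0.007008)^36 = 1.28585
FV = $18,200.00 * 1.28585 = $23,402.47

$23,402.47


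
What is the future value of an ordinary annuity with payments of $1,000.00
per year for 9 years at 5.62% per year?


Formula: FV = PMT * ((1+r)^n - 1) / r
Growth factor: (1 + 0.0562)^9 = 1.635744
Numerator: 1.635744 - 1 = 0.635744
FV = $1,000.00 * 0.635744 / 0.0562 = $11,312.18

$11,312.18


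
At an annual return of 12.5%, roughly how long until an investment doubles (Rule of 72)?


Formula: Years ≈ 72 / r
Substituting: Years ≈ 72 / 12.5
Years ≈ 5.8

5.8 years


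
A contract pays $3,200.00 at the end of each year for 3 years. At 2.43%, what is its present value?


Formula: PV = PMT * (1 - (1+r)^(-n)) / r
Discount factor: (1 + 0.0243)^(-3) = 0.930505
Bracket: 1 - 0.930505 = 0.069495
PV = $3,200.00 * 0.069495 / 0.0243 = $9,151.67

$9,151.67


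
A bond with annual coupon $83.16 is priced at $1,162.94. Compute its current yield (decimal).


Formula: Current yield = annual coupon / price
Substituting: CY = $83.16 / $1,162.94
CY = 0.071508

0.071508


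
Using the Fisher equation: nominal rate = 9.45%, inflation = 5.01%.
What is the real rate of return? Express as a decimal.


Formula: (1 + r_real) = (1 + r_nom) / (1 + inflation)
Substituting: (1 + r_real) = 1.0945 / 1.0501
(1 + r_real) = 1.042282
r_real = 1.042282 - 1 = 0.042282

0.042282


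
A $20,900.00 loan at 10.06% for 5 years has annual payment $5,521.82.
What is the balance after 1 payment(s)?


Formula: Balance = PV*(1+r)^k - PMT*((1+r)^k - 1)/r
Growth: (1 + 0.1006)^1 = 1.1006
Accumulated factor: ((1+r)^k - 1)/r = 1.0
Balance = $20,900.00 * 1.1006 - $5,521.82 * 1.0
Balance = $17,480.72

$17,480.72


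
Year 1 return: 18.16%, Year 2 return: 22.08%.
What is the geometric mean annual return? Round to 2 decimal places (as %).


Formula: Geometric mean = ((1+r1)*(1+r2))^(1/2) - 1
Product: (1 + 0.1816) * (1 + 0.2208) = 1.1816 * 1.2208 = 1.442497
Square root: 1.442497^0.5 = 1.20104
Geometric mean = 1.20104 - 1 = 0.20104
As percentage: 20.10%

20.10%


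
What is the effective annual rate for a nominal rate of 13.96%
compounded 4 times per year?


Formula: EAR = (1 + r/m)^m - 1
Period rate: r/m = 0.1396 / 4 = 0.0349
Compounding: (1 + 0.0349)^4 = 1.14708
EAR = 1.14708 - 1 = 0.14708

0.14708


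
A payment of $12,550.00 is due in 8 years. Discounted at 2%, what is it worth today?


Formula: PV = FV / (1 + r)^n
Substituting: PV = $12,550.00 / (1 + 0.02)^8
Discount factor: (1.02)^8 = 1.171659
PV = $12,550.00 / 1.171659 = $10,711.30

$10,711.30


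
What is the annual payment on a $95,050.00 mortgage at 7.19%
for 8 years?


Formula: PMT = PV * r / (1 - (1+r)^(-n))
Denominator: 1 - (1 + 0.0719)^(-8) = 0.426193
Numerator: $95,050.00 * 0.0719 = 6834.095
PMT = 6834.095 / 0.426193 = $16,035.21

$16,035.21


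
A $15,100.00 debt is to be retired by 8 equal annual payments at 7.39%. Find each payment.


Formula: PMT = PV * r / (1 - (1+r)^(-n))
Denominator: 1 - (1 + 0.0739)^(-8) = 0.434687
Numerator: $15,100.00 * 0.0739 = 1115.89
PMT = 1115.89 / 0.434687 = $2,567.11

$2,567.11


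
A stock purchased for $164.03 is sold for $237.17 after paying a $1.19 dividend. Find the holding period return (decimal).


Formula: HPR = (P1 - P0 + D) / P0
Gain: $237.17 - $164.03 + $1.19 = $74.33
HPR = $74.33 / $164.03 = 0.4531

0.4531


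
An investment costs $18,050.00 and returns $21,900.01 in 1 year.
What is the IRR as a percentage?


Formula: IRR = C1/C0 - 1
Substituting: IRR = $21,900.01 / $18,050.00 - 1
Ratio: 1.213297 - 1 = 0.213297
IRR = 21.3297%

21.3297%


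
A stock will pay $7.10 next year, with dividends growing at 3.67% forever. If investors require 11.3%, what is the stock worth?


Formula: P = D1 / (r - g)
Spread: r - g = 0.113 - 0.0367 = 0.0763
Substituting: P = $7.10 / 0.0763
P = $93.05

$93.05


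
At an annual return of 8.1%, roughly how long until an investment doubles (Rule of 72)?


Formula: Years ≈ 72 / r
Substituting: Years ≈ 72 / 8.1
Years ≈ 8.9

8.9 years


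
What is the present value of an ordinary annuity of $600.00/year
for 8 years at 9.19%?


Formula: PV = PMT * (1 - (1+r)^(-n)) / r
Discount factor: (1 + 0.0919)^(-8) = 0.494922
Bracket: 1 - 0.494922 = 0.505078
PV = $600.00 * 0.505078 / 0.0919 = $3,297.57

$3,297.57


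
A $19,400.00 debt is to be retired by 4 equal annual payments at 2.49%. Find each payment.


Formula: PMT = PV * r / (1 - (1+r)^(-n))
Denominator: 1 - (1 + 0.0249)^(-4) = 0.093696
Numerator: $19,400.00 * 0.0249 = 483.06
PMT = 483.06 / 0.093696 = $5,155.62

$5,155.62


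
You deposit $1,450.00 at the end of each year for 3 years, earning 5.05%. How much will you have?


Formula: FV = PMT * ((1+r)^n - 1) / r
Growth factor: (1 + 0.0505)^3 = 1.15928
Numerator: 1.15928 - 1 = 0.15928
FV = $1,450.00 * 0.15928 / 0.0505 = $4,573.37

$4,573.37


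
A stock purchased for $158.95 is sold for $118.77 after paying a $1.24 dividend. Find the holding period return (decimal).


Formula: HPR = (P1 - P0 + D) / P0
Gain: $118.77 - $158.95 + $1.24 = -$38.94
HPR = -$38.94 / $158.95 = -0.245

-0.245


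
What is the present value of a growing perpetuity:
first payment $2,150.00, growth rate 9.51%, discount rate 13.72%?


Formula: PV = C / (r - g)
Spread: r - g = 0.1372 - 0.0951 = 0.0421
Substituting: PV = $2,150.00 / 0.0421
PV = $51,068.88

$51,068.88


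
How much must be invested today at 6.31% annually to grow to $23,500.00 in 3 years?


Formula: PV = FV / (1 + r)^n
Substituting: PV = $23,500.00 / (1 + 0.0631)^3
Discount factor: (1.0631)^3 = 1.201496
PV = $23,500.00 / 1.201496 = $19,558.95

$19,558.95


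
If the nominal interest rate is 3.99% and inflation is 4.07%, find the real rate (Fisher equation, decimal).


Formula: (1 + r_real) = (1 + r_nom) / (1 + inflation)
Substituting: (1 + r_real) = 1.0399 / 1.0407
(1 + r_real) = 0.999231
r_real = 0.999231 - 1 = -0.000769

-0.000769


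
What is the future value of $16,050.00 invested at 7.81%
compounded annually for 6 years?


Formula: FV = P * (1 + r)^n
Substituting: FV = $16,050.00 * (1 + 0.0781)^6
Growth factor: (1.0781)^6 = 1.570197
FV = $16,050.00 * 1.570197 = $25,201.67

$25,201.67


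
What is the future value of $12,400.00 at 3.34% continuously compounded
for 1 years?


Formula: FV = P * e^(r*t)
Exponent: r*t = 0.0334 * 1 = 0.0334
e^(0.0334) = 1.033964
FV = $12,400.00 * 1.033964 = $12,821.15

$12,821.15


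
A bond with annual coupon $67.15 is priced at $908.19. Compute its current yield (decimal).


Formula: Current yield = annual coupon / price
Substituting: CY = $67.15 / $908.19
CY = 0.073938

0.073938


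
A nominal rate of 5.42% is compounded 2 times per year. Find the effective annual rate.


Formula: EAR = (1 + r/m)^m - 1
Period rate: r/m = 0.0542 / 2 = 0.0271
Compounding: (1 + 0.0271)^2 = 1.054934
EAR = 1.054934 - 1 = 0.054934

0.054934


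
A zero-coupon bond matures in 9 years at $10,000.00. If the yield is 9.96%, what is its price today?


Formula: Price = FV / (1 + r)^n
Substituting: Price = $10,000.00 / (1 + 0.0996)^9
Discount factor: (1.0996)^9 = 2.350242
Price = $10,000.00 / 2.350242 = $4,254.88

$4,254.88


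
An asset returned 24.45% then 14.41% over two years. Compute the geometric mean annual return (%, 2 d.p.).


Formula: Geometric mean = ((1+r1)*(1+r2))^(1/2) - 1
Product: (1 + 0.2445) * (1 + 0.1441) = 1.2445 * 1.1441 = 1.423832
Square root: 1.423832^0.5 = 1.193245
Geometric mean = 1.193245 - 1 = 0.193245
As percentage: 19.32%

19.32%


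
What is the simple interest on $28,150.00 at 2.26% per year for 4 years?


Formula: I = P * r * t
Substituting: I = $28,150.00 * 0.0226 * 4
Step: I = $28,150.00 * 0.0904
I = $2,544.76

$2,544.76


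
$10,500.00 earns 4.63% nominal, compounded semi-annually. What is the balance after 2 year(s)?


Formula: FV = P * (1 + r/m)^(m*t)
Period rate: r/m = 0.0463 / 2 = 0.02315
Total periods: m*t = 2 * 2 = 4
Growth factor: (1 + 0.02315)^4 = 1.095865
FV = $10,500.00 * 1.095865 = $11,506.59

$11,506.59


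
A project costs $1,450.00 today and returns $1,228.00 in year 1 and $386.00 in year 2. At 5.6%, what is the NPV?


Formula: NPV = C0 + C1/(1+r) + C2/(1+r)^2
Discount C1: $1,228.00 / (1 + 0.056) = $1,162.88
Discount C2: $386.00 / (1 + 0.056)^2 = $346.15
NPV = -$1,450.00 + $1,162.88 + $346.15 = $59.02

$59.02


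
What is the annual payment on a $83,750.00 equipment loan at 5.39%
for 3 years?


Formula: PMT = PV * r / (1 - (1+r)^(-n))
Denominator: 1 - (1 + 0.0539)^(-3) = 0.145717
Numerator: $83,750.00 * 0.0539 = 4514.125
PMT = 4514.125 / 0.145717 = $30,978.72

$30,978.72


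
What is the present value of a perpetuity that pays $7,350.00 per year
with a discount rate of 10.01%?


Formula: PV = C / r
Substituting: PV = $7,350.00 / 0.1001
PV = $73,426.57

$73,426.57


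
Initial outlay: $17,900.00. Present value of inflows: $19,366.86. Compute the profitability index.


Formula: PI = PV(cash flows) / initial investment
Substituting: PI = $19,366.86 / $17,900.00
PI = 1.0819

1.0819


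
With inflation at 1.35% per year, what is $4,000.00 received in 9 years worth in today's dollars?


Formula: Real value = nominal / (1 + inflation)^years
Price level: (1 + 0.0135)^9 = 1.128272
Real value = $4,000.00 / 1.128272 = $3,545.24

$3,545.24


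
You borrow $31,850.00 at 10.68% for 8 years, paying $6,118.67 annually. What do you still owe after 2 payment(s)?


Formula: Balance = PV*(1+r)^k - PMT*((1+r)^k - 1)/r
Growth: (1 + 0.1068)^2 = 1.225006
Accumulated factor: ((1+r)^k - 1)/r = 2.1068
Balance = $31,850.00 * 1.225006 - $6,118.67 * 2.1068
Balance = $26,125.63

$26,125.63


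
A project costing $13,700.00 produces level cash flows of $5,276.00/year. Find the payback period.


Formula: Payback = investment / annual cash flow
Substituting: Payback = $13,700.00 / $5,276.00
Payback = 2.5967 years

2.5967 years


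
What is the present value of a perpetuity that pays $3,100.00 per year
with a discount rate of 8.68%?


Formula: PV = C / r
Substituting: PV = $3,100.00 / 0.0868
PV = $35,714.29

$35,714.29


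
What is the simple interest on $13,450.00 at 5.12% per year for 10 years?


Formula: I = P * r * t
Substituting: I = $13,450.00 * 0.0512 * 10
Step: I = $13,450.00 * 0.512
I = $6,886.40

$6,886.40


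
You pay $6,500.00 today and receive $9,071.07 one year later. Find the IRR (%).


Formula: IRR = C1/C0 - 1
Substituting: IRR = $9,071.07 / $6,500.00 - 1
Ratio: 1.395549 - 1 = 0.395549
IRR = 39.5549%

39.5549%


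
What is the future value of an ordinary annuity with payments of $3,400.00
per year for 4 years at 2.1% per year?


Formula: FV = PMT * ((1+r)^n - 1) / r
Growth factor: (1 + 0.021)^4 = 1.086683
Numerator: 1.086683 - 1 = 0.086683
FV = $3,400.00 * 0.086683 / 0.021 = $14,034.43

$14,034.43


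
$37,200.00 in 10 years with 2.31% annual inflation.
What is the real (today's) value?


Formula: Real value = nominal / (1 + inflation)^years
Price level: (1 + 0.0231)^10 = 1.256553
Real value = $37,200.00 / 1.256553 = $29,604.80

$29,604.80


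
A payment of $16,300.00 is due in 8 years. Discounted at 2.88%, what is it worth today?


Formula: PV = FV / (1 + r)^n
Substituting: PV = $16,300.00 / (1 + 0.0288)^8
Discount factor: (1.0288)^8 = 1.255011
PV = $16,300.00 / 1.255011 = $12,987.93

$12,987.93


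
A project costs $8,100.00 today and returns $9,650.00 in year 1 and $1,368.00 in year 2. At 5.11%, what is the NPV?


Formula: NPV = C0 + C1/(1+r) + C2/(1+r)^2
Discount C1: $9,650.00 / (1 + 0.0511) = $9,180.86
Discount C2: $1,368.00 / (1 + 0.0511)^2 = $1,238.22
NPV = -$8,100.00 + $9,180.86 + $1,238.22 = $2,319.08

$2,319.08


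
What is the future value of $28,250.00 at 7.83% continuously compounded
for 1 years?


Formula: FV = P * e^(r*t)
Exponent: r*t = 0.0783 * 1 = 0.0783
e^(0.0783) = 1.081447
FV = $28,250.00 * 1.081447 = $30,550.88

$30,550.88


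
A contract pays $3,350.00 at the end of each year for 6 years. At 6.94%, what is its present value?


Formula: PV = PMT * (1 - (1+r)^(-n)) / r
Discount factor: (1 + 0.0694)^(-6) = 0.668589
Bracket: 1 - 0.668589 = 0.331411
PV = $3,350.00 * 0.331411 / 0.0694 = $15,997.53

$15,997.53


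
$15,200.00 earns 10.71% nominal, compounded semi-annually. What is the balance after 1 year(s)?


Formula: FV = P * (1 + r/m)^(m*t)
Period rate: r/m = 0.1071 / 2 = 0.05355
Total periods: m*t = 2 * 1 = 2
Growth factor: (1 + 0.05355)^2 = 1.109968
FV = $15,200.00 * 1.109968 = $16,871.51

$16,871.51


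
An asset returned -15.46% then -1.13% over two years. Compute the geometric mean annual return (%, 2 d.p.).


Formula: Geometric mean = ((1+r1)*(1+r2))^(1/2) - 1
Product: (1 + -0.1546) * (1 + -0.0113) = 0.8454 * 0.9887 = 0.835847
Square root: 0.835847^0.5 = 0.914247
Geometric mean = 0.914247 - 1 = -0.085753
As percentage: -8.58%

-8.58%


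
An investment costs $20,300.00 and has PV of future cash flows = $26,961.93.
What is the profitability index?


Formula: PI = PV(cash flows) / initial investment
Substituting: PI = $26,961.93 / $20,300.00
PI = 1.3282

1.3282


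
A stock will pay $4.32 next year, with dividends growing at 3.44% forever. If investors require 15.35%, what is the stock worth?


Formula: P = D1 / (r - g)
Spread: r - g = 0.1535 - 0.0344 = 0.1191
Substituting: P = $4.32 / 0.1191
P = $36.27

$36.27


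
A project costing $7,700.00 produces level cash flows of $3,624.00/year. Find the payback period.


Formula: Payback = investment / annual cash flow
Substituting: Payback = $7,700.00 / $3,624.00
Payback = 2.1247 years

2.1247 years


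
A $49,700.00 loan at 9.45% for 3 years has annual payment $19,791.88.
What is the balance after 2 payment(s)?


Formula: Balance = PV*(1+r)^k - PMT*((1+r)^k - 1)/r
Growth: (1 + 0.0945)^2 = 1.19793
Accumulated factor: ((1+r)^k - 1)/r = 2.0945
Balance = $49,700.00 * 1.19793 - $19,791.88 * 2.0945
Balance = $18,083.04

$18,083.04


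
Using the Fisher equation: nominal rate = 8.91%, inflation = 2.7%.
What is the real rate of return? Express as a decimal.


Formula: (1 + r_real) = (1 + r_nom) / (1 + inflation)
Substituting: (1 + r_real) = 1.0891 / 1.027
(1 + r_real) = 1.060467
r_real = 1.060467 - 1 = 0.060467

0.060467


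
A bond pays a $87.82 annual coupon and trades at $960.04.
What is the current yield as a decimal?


Formula: Current yield = annual coupon / price
Substituting: CY = $87.82 / $960.04
CY = 0.091475

0.091475


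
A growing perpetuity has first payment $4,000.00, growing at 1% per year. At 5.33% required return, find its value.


Formula: PV = C / (r - g)
Spread: r - g = 0.0533 - 0.01 = 0.0433
Substituting: PV = $4,000.00 / 0.0433
PV = $92,378.75

$92,378.75


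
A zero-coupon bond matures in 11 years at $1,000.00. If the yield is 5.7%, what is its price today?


Formula: Price = FV / (1 + r)^n
Substituting: Price = $1,000.00 / (1 + 0.057)^11
Discount factor: (1.057)^11 = 1.84003
Price = $1,000.00 / 1.84003 = $543.47

$543.47


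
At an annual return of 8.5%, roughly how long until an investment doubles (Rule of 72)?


Formula: Years ≈ 72 / r
Substituting: Years ≈ 72 / 8.5
Years ≈ 8.5

8.5 years


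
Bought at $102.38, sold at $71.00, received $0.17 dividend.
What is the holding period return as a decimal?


Formula: HPR = (P1 - P0 + D) / P0
Gain: $71.00 - $102.38 + $0.17 = -$31.21
HPR = -$31.21 / $102.38 = -0.3048

-0.3048


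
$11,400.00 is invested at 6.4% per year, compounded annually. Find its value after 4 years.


Formula: FV = P * (1 + r)^n
Substituting: FV = $11,400.00 * (1 + 0.064)^4
Growth factor: (1.064)^4 = 1.281641
FV = $11,400.00 * 1.281641 = $14,610.71

$14,610.71


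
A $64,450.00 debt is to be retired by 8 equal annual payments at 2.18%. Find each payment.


Formula: PMT = PV * r / (1 - (1+r)^(-n))
Denominator: 1 - (1 + 0.0218)^(-8) = 0.158464
Numerator: $64,450.00 * 0.0218 = 1405.01
PMT = 1405.01 / 0.158464 = $8,866.44

$8,866.44


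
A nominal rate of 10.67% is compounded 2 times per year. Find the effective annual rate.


Formula: EAR = (1 + r/m)^m - 1
Period rate: r/m = 0.1067 / 2 = 0.05335
Compounding: (1 + 0.05335)^2 = 1.109546
EAR = 1.109546 - 1 = 0.109546

0.109546


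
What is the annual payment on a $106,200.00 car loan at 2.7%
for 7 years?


Formula: PMT = PV * r / (1 - (1+r)^(-n))
Denominator: 1 - (1 + 0.027)^(-7) = 0.170136
Numerator: $106,200.00 * 0.027 = 2867.4
PMT = 2867.4 / 0.170136 = $16,853.57

$16,853.57


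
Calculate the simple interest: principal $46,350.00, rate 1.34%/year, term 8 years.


Formula: I = P * r * t
Substituting: I = $46,350.00 * 0.0134 * 8
Step: I = $46,350.00 * 0.1072
I = $4,968.72

$4,968.72


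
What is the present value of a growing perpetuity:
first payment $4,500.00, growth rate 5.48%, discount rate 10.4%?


Formula: PV = C / (r - g)
Spread: r - g = 0.104 - 0.0548 = 0.0492
Substituting: PV = $4,500.00 / 0.0492
PV = $91,463.41

$91,463.41


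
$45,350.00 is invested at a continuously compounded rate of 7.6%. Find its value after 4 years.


Formula: FV = P * e^(r*t)
Exponent: r*t = 0.076 * 4 = 0.304
e^(0.304) = 1.355269
FV = $45,350.00 * 1.355269 = $61,461.45

$61,461.45


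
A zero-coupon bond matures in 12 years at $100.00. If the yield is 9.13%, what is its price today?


Formula: Price = FV / (1 + r)^n
Substituting: Price = $100.00 / (1 + 0.0913)^12
Discount factor: (1.0913)^12 = 2.853185
Price = $100.00 / 2.853185 = $35.05

$35.05


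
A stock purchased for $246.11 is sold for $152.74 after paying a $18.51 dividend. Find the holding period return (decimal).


Formula: HPR = (P1 - P0 + D) / P0
Gain: $152.74 - $246.11 + $18.51 = -$74.86
HPR = -$74.86 / $246.11 = -0.3042

-0.3042


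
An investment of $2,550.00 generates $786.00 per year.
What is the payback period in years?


Formula: Payback = investment / annual cash flow
Substituting: Payback = $2,550.00 / $786.00
Payback = 3.2443 years

3.2443 years


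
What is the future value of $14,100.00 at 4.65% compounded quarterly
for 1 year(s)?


Formula: FV = P * (1 + r/m)^(m*t)
Period rate: r/m = 0.0465 / 4 = 0.011625
Total periods: m*t = 4 * 1 = 4
Growth factor: (1 + 0.011625)^4 = 1.047317
FV = $14,100.00 * 1.047317 = $14,767.17

$14,767.17


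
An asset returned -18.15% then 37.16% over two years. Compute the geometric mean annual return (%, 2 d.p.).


Formula: Geometric mean = ((1+r1)*(1+r2))^(1/2) - 1
Product: (1 + -0.1815) * (1 + 0.3716) = 0.8185 * 1.3716 = 1.122655
Square root: 1.122655^0.5 = 1.059554
Geometric mean = 1.059554 - 1 = 0.059554
As percentage: 5.96%

5.96%


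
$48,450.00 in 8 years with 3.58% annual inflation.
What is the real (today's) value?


Formula: Real value = nominal / (1 + inflation)^years
Price level: (1 + 0.0358)^8 = 1.324974
Real value = $48,450.00 / 1.324974 = $36,566.76

$36,566.76


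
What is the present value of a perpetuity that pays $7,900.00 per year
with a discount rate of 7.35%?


Formula: PV = C / r
Substituting: PV = $7,900.00 / 0.0735
PV = $107,482.99

$107,482.99


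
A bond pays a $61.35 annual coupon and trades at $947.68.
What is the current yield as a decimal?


Formula: Current yield = annual coupon / price
Substituting: CY = $61.35 / $947.68
CY = 0.064737

0.064737


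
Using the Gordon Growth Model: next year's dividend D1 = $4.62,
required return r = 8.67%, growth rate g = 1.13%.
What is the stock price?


Formula: P = D1 / (r - g)
Spread: r - g = 0.0867 - 0.0113 = 0.0754
Substituting: P = $4.62 / 0.0754
P = $61.27

$61.27


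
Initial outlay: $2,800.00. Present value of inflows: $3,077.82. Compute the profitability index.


Formula: PI = PV(cash flows) / initial investment
Substituting: PI = $3,077.82 / $2,800.00
PI = 1.0992

1.0992


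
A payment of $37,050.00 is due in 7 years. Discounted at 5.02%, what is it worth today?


Formula: PV = FV / (1 + r)^n
Substituting: PV = $37,050.00 / (1 + 0.0502)^7
Discount factor: (1.0502)^7 = 1.408978
PV = $37,050.00 / 1.408978 = $26,295.66

$26,295.66


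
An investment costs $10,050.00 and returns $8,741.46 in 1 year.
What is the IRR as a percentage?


Formula: IRR = C1/C0 - 1
Substituting: IRR = $8,741.46 / $10,050.00 - 1
Ratio: 0.869797 - 1 = -0.130203
IRR = -13.0203%

-13.0203%


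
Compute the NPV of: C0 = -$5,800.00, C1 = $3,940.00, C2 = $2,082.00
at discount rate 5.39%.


Formula: NPV = C0 + C1/(1+r) + C2/(1+r)^2
Discount C1: $3,940.00 / (1 + 0.0539) = $3,738.50
Discount C2: $2,082.00 / (1 + 0.0539)^2 = $1,874.48
NPV = -$5,800.00 + $3,738.50 + $1,874.48 = -$187.02

-$187.02


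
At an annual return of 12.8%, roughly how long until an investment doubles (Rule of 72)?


Formula: Years ≈ 72 / r
Substituting: Years ≈ 72 / 12.8
Years ≈ 5.6

5.6 years


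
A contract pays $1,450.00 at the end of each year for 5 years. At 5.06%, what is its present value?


Formula: PV = PMT * (1 - (1+r)^(-n)) / r
Discount factor: (1 + 0.0506)^(-5) = 0.781291
Bracket: 1 - 0.781291 = 0.218709
PV = $1,450.00 * 0.218709 / 0.0506 = $6,267.34

$6,267.34


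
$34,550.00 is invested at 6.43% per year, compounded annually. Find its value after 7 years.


Formula: FV = P * (1 + r)^n
Substituting: FV = $34,550.00 * (1 + 0.0643)^7
Growth factor: (1.0643)^7 = 1.546851
FV = $34,550.00 * 1.546851 = $53,443.70

$53,443.70


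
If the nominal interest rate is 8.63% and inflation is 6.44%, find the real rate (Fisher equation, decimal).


Formula: (1 + r_real) = (1 + r_nom) / (1 + inflation)
Substituting: (1 + r_real) = 1.0863 / 1.0644
(1 + r_real) = 1.020575
r_real = 1.020575 - 1 = 0.020575

0.020575


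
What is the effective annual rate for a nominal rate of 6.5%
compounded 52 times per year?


Formula: EAR = (1 + r/m)^m - 1
Period rate: r/m = 0.065 / 52 = 0.00125
Compounding: (1 + 0.00125)^52 = 1.067116
EAR = 1.067116 - 1 = 0.067116

0.067116


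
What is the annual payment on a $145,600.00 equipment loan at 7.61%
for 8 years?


Formula: PMT = PV * r / (1 - (1+r)^(-n))
Denominator: 1 - (1 + 0.0761)^(-8) = 0.443867
Numerator: $145,600.00 * 0.0761 = 11080.16
PMT = 11080.16 / 0.443867 = $24,962.81

$24,962.81


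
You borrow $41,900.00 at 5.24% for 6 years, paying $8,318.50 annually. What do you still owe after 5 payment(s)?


Formula: Balance = PV*(1+r)^k - PMT*((1+r)^k - 1)/r
Growth: (1 + 0.0524)^5 = 1.290934
Accumulated factor: ((1+r)^k - 1)/r = 5.552185
Balance = $41,900.00 * 1.290934 - $8,318.50 * 5.552185
Balance = $7,904.31

$7,904.31


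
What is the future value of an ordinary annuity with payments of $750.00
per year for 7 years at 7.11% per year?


Formula: FV = PMT * ((1+r)^n - 1) / r
Growth factor: (1 + 0.0711)^7 = 1.617373
Numerator: 1.617373 - 1 = 0.617373
FV = $750.00 * 0.617373 / 0.0711 = $6,512.37

$6,512.37


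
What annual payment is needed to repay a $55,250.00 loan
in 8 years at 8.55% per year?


Formula: PMT = PV * r / (1 - (1+r)^(-n))
Denominator: 1 - (1 + 0.0855)^(-8) = 0.481246
Numerator: $55,250.00 * 0.0855 = 4723.875
PMT = 4723.875 / 0.481246 = $9,815.92

$9,815.92


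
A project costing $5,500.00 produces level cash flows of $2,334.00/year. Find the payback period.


Formula: Payback = investment / annual cash flow
Substituting: Payback = $5,500.00 / $2,334.00
Payback = 2.3565 years

2.3565 years


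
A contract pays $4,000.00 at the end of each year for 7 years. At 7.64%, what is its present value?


Formula: PV = PMT * (1 - (1+r)^(-n)) / r
Discount factor: (1 + 0.0764)^(-7) = 0.597289
Bracket: 1 - 0.597289 = 0.402711
PV = $4,000.00 * 0.402711 / 0.0764 = $21,084.37

$21,084.37


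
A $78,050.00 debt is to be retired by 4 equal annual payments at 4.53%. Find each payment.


Formula: PMT = PV * r / (1 - (1+r)^(-n))
Denominator: 1 - (1 + 0.0453)^(-4) = 0.162401
Numerator: $78,050.00 * 0.0453 = 3535.665
PMT = 3535.665 / 0.162401 = $21,771.21

$21,771.21


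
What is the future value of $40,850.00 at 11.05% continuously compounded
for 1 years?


Formula: FV = P * e^(r*t)
Exponent: r*t = 0.1105 * 1 = 0.1105
e^(0.1105) = 1.116836
FV = $40,850.00 * 1.116836 = $45,622.76

$45,622.76


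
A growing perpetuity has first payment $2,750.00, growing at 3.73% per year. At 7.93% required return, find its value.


Formula: PV = C / (r - g)
Spread: r - g = 0.0793 - 0.0373 = 0.042
Substituting: PV = $2,750.00 / 0.042
PV = $65,476.19

$65,476.19


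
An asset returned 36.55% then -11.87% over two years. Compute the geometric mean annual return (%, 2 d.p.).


Formula: Geometric mean = ((1+r1)*(1+r2))^(1/2) - 1
Product: (1 + 0.3655) * (1 + -0.1187) = 1.3655 * 0.8813 = 1.203415
Square root: 1.203415^0.5 = 1.097003
Geometric mean = 1.097003 - 1 = 0.097003
As percentage: 9.70%

9.70%


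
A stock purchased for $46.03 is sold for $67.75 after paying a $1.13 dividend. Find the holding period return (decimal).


Formula: HPR = (P1 - P0 + D) / P0
Gain: $67.75 - $46.03 + $1.13 = $22.85
HPR = $22.85 / $46.03 = 0.4964

0.4964


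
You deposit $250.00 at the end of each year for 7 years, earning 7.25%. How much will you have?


Formula: FV = PMT * ((1+r)^n - 1) / r
Growth factor: (1 + 0.0725)^7 = 1.632229
Numerator: 1.632229 - 1 = 0.632229
FV = $250.00 * 0.632229 / 0.0725 = $2,180.10

$2,180.10


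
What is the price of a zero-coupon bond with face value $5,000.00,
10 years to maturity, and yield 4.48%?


Formula: Price = FV / (1 + r)^n
Substituting: Price = $5,000.00 / (1 + 0.0448)^10
Discount factor: (1.0448)^10 = 1.55
Price = $5,000.00 / 1.55 = $3,225.81

$3,225.81


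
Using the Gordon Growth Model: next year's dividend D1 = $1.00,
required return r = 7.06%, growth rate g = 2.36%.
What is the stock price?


Formula: P = D1 / (r - g)
Spread: r - g = 0.0706 - 0.0236 = 0.047
Substituting: P = $1.00 / 0.047
P = $21.28

$21.28


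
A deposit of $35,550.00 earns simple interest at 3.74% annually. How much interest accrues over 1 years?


Formula: I = P * r * t
Substituting: I = $35,550.00 * 0.0374 * 1
Step: I = $35,550.00 * 0.0374
I = $1,329.57

$1,329.57


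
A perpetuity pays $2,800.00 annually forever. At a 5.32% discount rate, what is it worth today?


Formula: PV = C / r
Substituting: PV = $2,800.00 / 0.0532
PV = $52,631.58

$52,631.58


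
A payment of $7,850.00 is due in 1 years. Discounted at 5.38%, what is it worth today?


Formula: PV = FV / (1 + r)^n
Substituting: PV = $7,850.00 / (1 + 0.0538)^1
Discount factor: (1.0538)^1 = 1.0538
PV = $7,850.00 / 1.0538 = $7,449.23

$7,449.23


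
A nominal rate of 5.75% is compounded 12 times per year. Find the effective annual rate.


Formula: EAR = (1 + r/m)^m - 1
Period rate: r/m = 0.0575 / 12 = 0.004792
Compounding: (1 + 0.004792)^12 = 1.05904
EAR = 1.05904 - 1 = 0.05904

0.05904


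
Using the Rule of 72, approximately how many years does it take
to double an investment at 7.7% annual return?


Formula: Years ≈ 72 / r
Substituting: Years ≈ 72 / 7.7
Years ≈ 9.4

9.4 years


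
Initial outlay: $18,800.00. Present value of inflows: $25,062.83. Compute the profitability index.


Formula: PI = PV(cash flows) / initial investment
Substituting: PI = $25,062.83 / $18,800.00
PI = 1.3331

1.3331


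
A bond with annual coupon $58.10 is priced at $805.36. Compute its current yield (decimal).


Formula: Current yield = annual coupon / price
Substituting: CY = $58.10 / $805.36
CY = 0.072142

0.072142


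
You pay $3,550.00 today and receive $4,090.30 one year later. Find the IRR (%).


Formula: IRR = C1/C0 - 1
Substituting: IRR = $4,090.30 / $3,550.00 - 1
Ratio: 1.152197 - 1 = 0.152197
IRR = 15.2197%

15.2197%


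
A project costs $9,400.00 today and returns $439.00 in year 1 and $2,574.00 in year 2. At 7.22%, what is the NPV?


Formula: NPV = C0 + C1/(1+r) + C2/(1+r)^2
Discount C1: $439.00 / (1 + 0.0722) = $409.44
Discount C2: $2,574.00 / (1 + 0.0722)^2 = $2,239.01
NPV = -$9,400.00 + $409.44 + $2,239.01 = -$6,751.55

-$6,751.55


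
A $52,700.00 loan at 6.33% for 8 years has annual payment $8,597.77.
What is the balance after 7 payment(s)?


Formula: Balance = PV*(1+r)^k - PMT*((1+r)^k - 1)/r
Growth: (1 + 0.0633)^7 = 1.536706
Accumulated factor: ((1+r)^k - 1)/r = 8.478763
Balance = $52,700.00 * 1.536706 - $8,597.77 * 8.478763
Balance = $8,085.94

$8,085.94


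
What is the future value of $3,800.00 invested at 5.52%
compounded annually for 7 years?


Formula: FV = P * (1 + r)^n
Substituting: FV = $3,800.00 * (1 + 0.0552)^7
Growth factor: (1.0552)^7 = 1.456611
FV = $3,800.00 * 1.456611 = $5,535.12

$5,535.12


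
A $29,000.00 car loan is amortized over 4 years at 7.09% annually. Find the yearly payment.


Formula: PMT = PV * r / (1 - (1+r)^(-n))
Denominator: 1 - (1 + 0.0709)^(-4) = 0.239666
Numerator: $29,000.00 * 0.0709 = 2056.1
PMT = 2056.1 / 0.239666 = $8,579.02

$8,579.02


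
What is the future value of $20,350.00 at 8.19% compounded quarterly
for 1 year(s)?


Formula: FV = P * (1 + r/m)^(m*t)
Period rate: r/m = 0.0819 / 4 = 0.020475
Total periods: m*t = 4 * 1 = 4
Growth factor: (1 + 0.020475)^4 = 1.08445
FV = $20,350.00 * 1.08445 = $22,068.55

$22,068.55


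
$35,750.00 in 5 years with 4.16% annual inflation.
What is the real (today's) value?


Formula: Real value = nominal / (1 + inflation)^years
Price level: (1 + 0.0416)^5 = 1.226041
Real value = $35,750.00 / 1.226041 = $29,158.90

$29,158.90


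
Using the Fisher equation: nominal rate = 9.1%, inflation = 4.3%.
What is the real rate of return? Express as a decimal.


Formula: (1 + r_real) = (1 + r_nom) / (1 + inflation)
Substituting: (1 + r_real) = 1.091 / 1.043
(1 + r_real) = 1.046021
r_real = 1.046021 - 1 = 0.046021

0.046021


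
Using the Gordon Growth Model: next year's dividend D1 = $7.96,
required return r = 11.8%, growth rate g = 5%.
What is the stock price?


Formula: P = D1 / (r - g)
Spread: r - g = 0.118 - 0.05 = 0.068
Substituting: P = $7.96 / 0.068
P = $117.06

$117.06


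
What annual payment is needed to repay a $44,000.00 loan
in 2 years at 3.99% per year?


Formula: PMT = PV * r / (1 - (1+r)^(-n))
Denominator: 1 - (1 + 0.0399)^(-2) = 0.075266
Numerator: $44,000.00 * 0.0399 = 1755.6
PMT = 1755.6 / 0.075266 = $23,325.28

$23,325.28


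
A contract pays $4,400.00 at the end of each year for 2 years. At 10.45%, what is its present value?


Formula: PV = PMT * (1 - (1+r)^(-n)) / r
Discount factor: (1 + 0.1045)^(-2) = 0.819726
Bracket: 1 - 0.819726 = 0.180274
PV = $4,400.00 * 0.180274 / 0.1045 = $7,590.50

$7,590.50


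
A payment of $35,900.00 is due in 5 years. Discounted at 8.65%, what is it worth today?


Formula: PV = FV / (1 + r)^n
Substituting: PV = $35,900.00 / (1 + 0.0865)^5
Discount factor: (1.0865)^5 = 1.514079
PV = $35,900.00 / 1.514079 = $23,710.78

$23,710.78


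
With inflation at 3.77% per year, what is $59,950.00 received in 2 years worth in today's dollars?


Formula: Real value = nominal / (1 + inflation)^years
Price level: (1 + 0.0377)^2 = 1.076821
Real value = $59,950.00 / 1.076821 = $55,673.12

$55,673.12


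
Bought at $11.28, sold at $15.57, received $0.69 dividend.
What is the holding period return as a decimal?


Formula: HPR = (P1 - P0 + D) / P0
Gain: $15.57 - $11.28 + $0.69 = $4.98
HPR = $4.98 / $11.28 = 0.4415

0.4415


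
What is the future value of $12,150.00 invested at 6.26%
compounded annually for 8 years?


Formula: FV = P * (1 + r)^n
Substituting: FV = $12,150.00 * (1 + 0.0626)^8
Growth factor: (1.0626)^8 = 1.625393
FV = $12,150.00 * 1.625393 = $19,748.53

$19,748.53


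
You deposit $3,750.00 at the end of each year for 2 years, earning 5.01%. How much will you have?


Formula: FV = PMT * ((1+r)^n - 1) / r
Growth factor: (1 + 0.0501)^2 = 1.10271
Numerator: 1.10271 - 1 = 0.10271
FV = $3,750.00 * 0.10271 / 0.0501 = $7,687.88

$7,687.88


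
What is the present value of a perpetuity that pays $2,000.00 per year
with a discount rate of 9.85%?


Formula: PV = C / r
Substituting: PV = $2,000.00 / 0.0985
PV = $20,304.57

$20,304.57


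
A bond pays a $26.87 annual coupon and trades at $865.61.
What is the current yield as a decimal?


Formula: Current yield = annual coupon / price
Substituting: CY = $26.87 / $865.61
CY = 0.031042

0.031042


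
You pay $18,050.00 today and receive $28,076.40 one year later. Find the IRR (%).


Formula: IRR = C1/C0 - 1
Substituting: IRR = $28,076.40 / $18,050.00 - 1
Ratio: 1.555479 - 1 = 0.555479
IRR = 55.5479%

55.5479%


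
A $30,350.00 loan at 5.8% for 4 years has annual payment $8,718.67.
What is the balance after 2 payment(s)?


Formula: Balance = PV*(1+r)^k - PMT*((1+r)^k - 1)/r
Growth: (1 + 0.058)^2 = 1.119364
Accumulated factor: ((1+r)^k - 1)/r = 2.058
Balance = $30,350.00 * 1.119364 - $8,718.67 * 2.058
Balance = $16,029.67

$16,029.67


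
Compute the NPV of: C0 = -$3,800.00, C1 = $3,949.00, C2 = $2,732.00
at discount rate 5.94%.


Formula: NPV = C0 + C1/(1+r) + C2/(1+r)^2
Discount C1: $3,949.00 / (1 + 0.0594) = $3,727.58
Discount C2: $2,732.00 / (1 + 0.0594)^2 = $2,434.23
NPV = -$3,800.00 + $3,727.58 + $2,434.23 = $2,361.81

$2,361.81


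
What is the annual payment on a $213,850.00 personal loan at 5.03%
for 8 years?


Formula: PMT = PV * r / (1 - (1+r)^(-n))
Denominator: 1 - (1 + 0.0503)^(-8) = 0.324706
Numerator: $213,850.00 * 0.0503 = 10756.655
PMT = 10756.655 / 0.324706 = $33,127.40

$33,127.40


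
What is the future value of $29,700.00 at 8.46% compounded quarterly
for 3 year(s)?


Formula: FV = P * (1 + r/m)^(m*t)
Period rate: r/m = 0.0846 / 4 = 0.02115
Total periods: m*t = 4 * 3 = 12
Growth factor: (1 + 0.02115)^12 = 1.285507
FV = $29,700.00 * 1.285507 = $38,179.56

$38,179.56


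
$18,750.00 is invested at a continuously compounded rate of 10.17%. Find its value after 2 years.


Formula: FV = P * e^(r*t)
Exponent: r*t = 0.1017 * 2 = 0.2034
e^(0.2034) = 1.225563
FV = $18,750.00 * 1.225563 = $22,979.30

$22,979.30


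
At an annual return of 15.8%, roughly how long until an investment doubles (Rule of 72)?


Formula: Years ≈ 72 / r
Substituting: Years ≈ 72 / 15.8
Years ≈ 4.6

4.6 years


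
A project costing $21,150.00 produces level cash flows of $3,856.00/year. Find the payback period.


Formula: Payback = investment / annual cash flow
Substituting: Payback = $21,150.00 / $3,856.00
Payback = 5.485 years

5.485 years


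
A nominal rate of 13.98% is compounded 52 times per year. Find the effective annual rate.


Formula: EAR = (1 + r/m)^m - 1
Period rate: r/m = 0.1398 / 52 = 0.002688
Compounding: (1 + 0.002688)^52 = 1.149828
EAR = 1.149828 - 1 = 0.149828

0.149828


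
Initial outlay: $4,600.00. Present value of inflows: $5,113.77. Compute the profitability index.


Formula: PI = PV(cash flows) / initial investment
Substituting: PI = $5,113.77 / $4,600.00
PI = 1.1117

1.1117


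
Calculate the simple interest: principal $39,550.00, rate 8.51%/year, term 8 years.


Formula: I = P * r * t
Substituting: I = $39,550.00 * 0.0851 * 8
Step: I = $39,550.00 * 0.6808
I = $26,925.64

$26,925.64


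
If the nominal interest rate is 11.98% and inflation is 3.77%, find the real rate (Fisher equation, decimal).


Formula: (1 + r_real) = (1 + r_nom) / (1 + inflation)
Substituting: (1 + r_real) = 1.1198 / 1.0377
(1 + r_real) = 1.079117
r_real = 1.079117 - 1 = 0.079117

0.079117


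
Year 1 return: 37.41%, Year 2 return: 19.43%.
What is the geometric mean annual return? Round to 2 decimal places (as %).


Formula: Geometric mean = ((1+r1)*(1+r2))^(1/2) - 1
Product: (1 + 0.3741) * (1 + 0.1943) = 1.3741 * 1.1943 = 1.641088
Square root: 1.641088^0.5 = 1.281049
Geometric mean = 1.281049 - 1 = 0.281049
As percentage: 28.10%

28.10%


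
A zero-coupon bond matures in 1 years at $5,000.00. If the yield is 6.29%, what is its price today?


Formula: Price = FV / (1 + r)^n
Substituting: Price = $5,000.00 / (1 + 0.0629)^1
Discount factor: (1.0629)^1 = 1.0629
Price = $5,000.00 / 1.0629 = $4,704.11

$4,704.11


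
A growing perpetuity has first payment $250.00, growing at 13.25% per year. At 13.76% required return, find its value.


Formula: PV = C / (r - g)
Spread: r - g = 0.1376 - 0.1325 = 0.0051
Substituting: PV = $250.00 / 0.0051
PV = $49,019.61

$49,019.61


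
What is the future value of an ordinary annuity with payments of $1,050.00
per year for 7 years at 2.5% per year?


Formula: FV = PMT * ((1+r)^n - 1) / r
Growth factor: (1 + 0.025)^7 = 1.188686
Numerator: 1.188686 - 1 = 0.188686
FV = $1,050.00 * 0.188686 / 0.025 = $7,924.80

$7,924.80


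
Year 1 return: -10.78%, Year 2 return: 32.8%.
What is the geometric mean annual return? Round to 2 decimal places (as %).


Formula: Geometric mean = ((1+r1)*(1+r2))^(1/2) - 1
Product: (1 + -0.1078) * (1 + 0.328) = 0.8922 * 1.328 = 1.184842
Square root: 1.184842^0.5 = 1.088504
Geometric mean = 1.088504 - 1 = 0.088504
As percentage: 8.85%

8.85%
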